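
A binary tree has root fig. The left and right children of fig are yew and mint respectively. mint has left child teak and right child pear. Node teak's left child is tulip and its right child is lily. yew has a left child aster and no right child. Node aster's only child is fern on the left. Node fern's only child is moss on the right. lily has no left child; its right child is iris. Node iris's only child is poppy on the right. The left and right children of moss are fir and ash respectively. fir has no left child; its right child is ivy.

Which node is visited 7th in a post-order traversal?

Post-order visits the left subtree, then the right subtree, then the node.
At fig: go left to yew.
  At yew: go left to aster.
    At aster: go left to fern.
      At fern: no left child.
      At fern: go right to moss.
        At moss: go left to fir.
          At fir: no left child.
          At fir: go right to ivy.
            ivy is a leaf — visit ivy.
          Visit fir.
        At moss: go right to ash.
          ash is a leaf — visit ash.
        Visit moss.
      Visit fern.
    At aster: no right child.
    Visit aster.
  At yew: no right child.
  Visit yew.
At fig: go right to mint.
  At mint: go left to teak.
    At teak: go left to tulip.
      tulip is a leaf — visit tulip.
    At teak: go right to lily.
      At lily: no left child.
      At lily: go right to iris.
        At iris: no left child.
        At iris: go right to poppy.
          poppy is a leaf — visit poppy.
        Visit iris.
      Visit lily.
    Visit teak.
  At mint: go right to pear.
    pear is a leaf — visit pear.
  Visit mint.
Visit fig.
Full post-order sequence: ivy, fir, ash, moss, fern, aster, yew, tulip, poppy, iris, lily, teak, pear, mint, fig.

yew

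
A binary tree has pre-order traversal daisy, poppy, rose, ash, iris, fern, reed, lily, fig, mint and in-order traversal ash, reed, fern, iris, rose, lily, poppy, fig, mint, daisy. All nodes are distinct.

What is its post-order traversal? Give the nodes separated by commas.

The first element of pre-order is the root; it splits in-order into left and right subtrees.
Root daisy: left subtree has 9 nodes {ash, reed, fern, iris, rose, lily, poppy, fig, mint}, right has 0 { }.
  Root poppy: left subtree has 6 nodes {ash, reed, fern, iris, rose, lily}, right has 2 {fig, mint}.
    Root rose: left subtree has 4 nodes {ash, reed, fern, iris}, right has 1 {lily}.
      Root ash: left subtree has 0 nodes { }, right has 3 {reed, fern, iris}.
        Root iris: left subtree has 2 nodes {reed, fern}, right has 0 { }.
          Root fern: left subtree has 1 node {reed}, right has 0 { }.
    Root fig: left subtree has 0 nodes { }, right has 1 {mint}.

reed, fern, iris, ash, lily, rose, mint, fig, poppy, daisy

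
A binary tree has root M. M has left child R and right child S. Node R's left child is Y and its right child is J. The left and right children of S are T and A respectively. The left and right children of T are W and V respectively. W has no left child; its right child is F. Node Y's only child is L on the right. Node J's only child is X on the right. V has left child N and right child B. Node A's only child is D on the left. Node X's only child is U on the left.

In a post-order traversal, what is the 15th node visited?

Post-order visits the left subtree, then the right subtree, then the node.
At M: go left to R.
  At R: go left to Y.
    At Y: no left child.
    At Y: go right to L.
      L is a leaf — visit L.
    Visit Y.
  At R: go right to J.
    At J: no left child.
    At J: go right to X.
      At X: go left to U.
        U is a leaf — visit U.
      At X: no right child.
      Visit X.
    Visit J.
  Visit R.
At M: go right to S.
  At S: go left to T.
    At T: go left to W.
      At W: no left child.
      At W: go right to F.
        F is a leaf — visit F.
      Visit W.
    At T: go right to V.
      At V: go left to N.
        N is a leaf — visit N.
      At V: go right to B.
        B is a leaf — visit B.
      Visit V.
    Visit T.
  At S: go right to A.
    At A: go left to D.
      D is a leaf — visit D.
    At A: no right child.
    Visit A.
  Visit S.
Visit M.
Full post-order sequence: L, Y, U, X, J, R, F, W, N, B, V, T, D, A, S, M.

S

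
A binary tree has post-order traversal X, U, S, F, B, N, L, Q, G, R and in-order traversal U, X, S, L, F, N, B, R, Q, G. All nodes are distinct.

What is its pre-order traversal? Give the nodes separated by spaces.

The last element of post-order is the root; it splits in-order into left and right subtrees.
Root R: left subtree has 7 nodes {U, X, S, L, F, N, B}, right has 2 {Q, G}.
  Root L: left subtree has 3 nodes {U, X, S}, right has 3 {F, N, B}.
    Root S: left subtree has 2 nodes {U, X}, right has 0 { }.
      Root U: left subtree has 0 nodes { }, right has 1 {X}.
    Root N: left subtree has 1 node {F}, right has 1 {B}.
  Root G: left subtree has 1 node {Q}, right has 0 { }.

R L S U X N F B G Q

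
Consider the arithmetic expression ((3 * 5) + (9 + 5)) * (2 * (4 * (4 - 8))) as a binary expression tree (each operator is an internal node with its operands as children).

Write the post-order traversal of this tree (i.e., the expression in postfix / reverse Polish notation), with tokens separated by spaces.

3 5 * 9 5 + + 2 4 4 8 - * * *

Post-order on an expression tree gives postfix notation: for each operator, emit left operand, right operand, then the operator.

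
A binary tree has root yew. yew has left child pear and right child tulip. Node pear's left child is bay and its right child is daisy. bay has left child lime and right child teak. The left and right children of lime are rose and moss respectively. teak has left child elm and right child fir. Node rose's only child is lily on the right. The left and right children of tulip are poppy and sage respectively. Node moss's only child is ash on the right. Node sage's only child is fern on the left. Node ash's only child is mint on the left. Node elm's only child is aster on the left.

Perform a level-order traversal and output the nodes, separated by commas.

Level-order visits nodes level by level from the root, left to right within each level.
Level 0: yew
Level 1: pear, tulip
Level 2: bay, daisy, poppy, sage
Level 3: lime, teak, fern
Level 4: rose, moss, elm, fir
Level 5: lily, ash, aster
Level 6: mint

yew, pear, tulip, bay, daisy, poppy, sage, lime, teak, fern, rose, moss, elm, fir, lily, ash, aster, mint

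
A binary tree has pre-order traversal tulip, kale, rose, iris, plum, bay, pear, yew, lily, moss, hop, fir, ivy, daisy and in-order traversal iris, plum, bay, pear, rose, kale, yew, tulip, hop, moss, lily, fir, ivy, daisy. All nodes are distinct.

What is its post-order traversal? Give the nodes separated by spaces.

The first element of pre-order is the root; it splits in-order into left and right subtrees.
Root tulip: left subtree has 7 nodes {iris, plum, bay, pear, rose, kale, yew}, right has 6 {hop, moss, lily, fir, ivy, daisy}.
  Root kale: left subtree has 5 nodes {iris, plum, bay, pear, rose}, right has 1 {yew}.
    Root rose: left subtree has 4 nodes {iris, plum, bay, pear}, right has 0 { }.
      Root iris: left subtree has 0 nodes { }, right has 3 {plum, bay, pear}.
        Root plum: left subtree has 0 nodes { }, right has 2 {bay, pear}.
          Root bay: left subtree has 0 nodes { }, right has 1 {pear}.
  Root lily: left subtree has 2 nodes {hop, moss}, right has 3 {fir, ivy, daisy}.
    Root moss: left subtree has 1 node {hop}, right has 0 { }.
    Root fir: left subtree has 0 nodes { }, right has 2 {ivy, daisy}.
      Root ivy: left subtree has 0 nodes { }, right has 1 {daisy}.

pear bay plum iris rose yew kale hop moss daisy ivy fir lily tulip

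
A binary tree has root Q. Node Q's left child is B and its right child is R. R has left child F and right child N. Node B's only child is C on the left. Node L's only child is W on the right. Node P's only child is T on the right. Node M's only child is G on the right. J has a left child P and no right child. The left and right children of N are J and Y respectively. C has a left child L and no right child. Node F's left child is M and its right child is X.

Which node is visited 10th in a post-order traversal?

P

Post-order visits the left subtree, then the right subtree, then the node.
At Q: go left to B.
  At B: go left to C.
    At C: go left to L.
      At L: no left child.
      At L: go right to W.
        W is a leaf — visit W.
      Visit L.
    At C: no right child.
    Visit C.
  At B: no right child.
  Visit B.
At Q: go right to R.
  At R: go left to F.
    At F: go left to M.
      At M: no left child.
      At M: go right to G.
        G is a leaf — visit G.
      Visit M.
    At F: go right to X.
      X is a leaf — visit X.
    Visit F.
  At R: go right to N.
    At N: go left to J.
      At J: go left to P.
        At P: no left child.
        At P: go right to T.
          T is a leaf — visit T.
        Visit P.
      At J: no right child.
      Visit J.
    At N: go right to Y.
      Y is a leaf — visit Y.
    Visit N.
  Visit R.
Visit Q.
Full post-order sequence: W, L, C, B, G, M, X, F, T, P, J, Y, N, R, Q.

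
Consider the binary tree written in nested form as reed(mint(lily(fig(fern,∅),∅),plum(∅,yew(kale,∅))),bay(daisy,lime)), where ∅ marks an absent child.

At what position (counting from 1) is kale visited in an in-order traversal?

In-order visits the left subtree, then the node, then the right subtree.
At reed: go left to mint.
  At mint: go left to lily.
    At lily: go left to fig.
      At fig: go left to fern.
        fern is a leaf — visit fern.
      Visit fig.
      At fig: no right child.
    Visit lily.
    At lily: no right child.
  Visit mint.
  At mint: go right to plum.
    At plum: no left child.
    Visit plum.
    At plum: go right to yew.
      At yew: go left to kale.
        kale is a leaf — visit kale.
      Visit yew.
      At yew: no right child.
Visit reed.
At reed: go right to bay.
  At bay: go left to daisy.
    daisy is a leaf — visit daisy.
  Visit bay.
  At bay: go right to lime.
    lime is a leaf — visit lime.
Full in-order sequence: fern, fig, lily, mint, plum, kale, yew, reed, daisy, bay, lime.

6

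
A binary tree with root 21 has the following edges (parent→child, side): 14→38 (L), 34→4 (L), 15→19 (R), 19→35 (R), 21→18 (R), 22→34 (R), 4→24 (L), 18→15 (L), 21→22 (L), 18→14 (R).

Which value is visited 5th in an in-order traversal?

In-order visits the left subtree, then the node, then the right subtree.
At 21: go left to 22.
  At 22: no left child.
  Visit 22.
  At 22: go right to 34.
    At 34: go left to 4.
      At 4: go left to 24.
        24 is a leaf — visit 24.
      Visit 4.
      At 4: no right child.
    Visit 34.
    At 34: no right child.
Visit 21.
At 21: go right to 18.
  At 18: go left to 15.
    At 15: no left child.
    Visit 15.
    At 15: go right to 19.
      At 19: no left child.
      Visit 19.
      At 19: go right to 35.
        35 is a leaf — visit 35.
  Visit 18.
  At 18: go right to 14.
    At 14: go left to 38.
      38 is a leaf — visit 38.
    Visit 14.
    At 14: no right child.
Full in-order sequence: 22, 24, 4, 34, 21, 15, 19, 35, 18, 38, 14.

21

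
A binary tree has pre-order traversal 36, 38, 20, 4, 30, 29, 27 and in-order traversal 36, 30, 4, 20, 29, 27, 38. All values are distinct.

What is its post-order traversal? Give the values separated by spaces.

30 4 27 29 20 38 36

The first element of pre-order is the root; it splits in-order into left and right subtrees.
Root 36: left subtree has 0 nodes { }, right has 6 {30, 4, 20, 29, 27, 38}.
  Root 38: left subtree has 5 nodes {30, 4, 20, 29, 27}, right has 0 { }.
    Root 20: left subtree has 2 nodes {30, 4}, right has 2 {29, 27}.
      Root 4: left subtree has 1 node {30}, right has 0 { }.
      Root 29: left subtree has 0 nodes { }, right has 1 {27}.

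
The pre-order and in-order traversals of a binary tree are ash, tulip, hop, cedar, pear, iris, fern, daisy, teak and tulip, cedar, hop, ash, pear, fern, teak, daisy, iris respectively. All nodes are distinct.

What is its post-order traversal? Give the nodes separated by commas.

The first element of pre-order is the root; it splits in-order into left and right subtrees.
Root ash: left subtree has 3 nodes {tulip, cedar, hop}, right has 5 {pear, fern, teak, daisy, iris}.
  Root tulip: left subtree has 0 nodes { }, right has 2 {cedar, hop}.
    Root hop: left subtree has 1 node {cedar}, right has 0 { }.
  Root pear: left subtree has 0 nodes { }, right has 4 {fern, teak, daisy, iris}.
    Root iris: left subtree has 3 nodes {fern, teak, daisy}, right has 0 { }.
      Root fern: left subtree has 0 nodes { }, right has 2 {teak, daisy}.
        Root daisy: left subtree has 1 node {teak}, right has 0 { }.

cedar, hop, tulip, teak, daisy, fern, iris, pear, ash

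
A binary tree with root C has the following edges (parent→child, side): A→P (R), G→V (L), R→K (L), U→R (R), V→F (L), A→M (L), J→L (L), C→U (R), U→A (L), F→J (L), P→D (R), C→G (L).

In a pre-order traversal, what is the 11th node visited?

Pre-order visits the node, then its left subtree, then its right subtree.
Visit C.
At C: go left to G.
  Visit G.
  At G: go left to V.
    Visit V.
    At V: go left to F.
      Visit F.
      At F: go left to J.
        Visit J.
        At J: go left to L.
          L is a leaf — visit L.
        At J: no right child.
      At F: no right child.
    At V: no right child.
  At G: no right child.
At C: go right to U.
  Visit U.
  At U: go left to A.
    Visit A.
    At A: go left to M.
      M is a leaf — visit M.
    At A: go right to P.
      Visit P.
      At P: no left child.
      At P: go right to D.
        D is a leaf — visit D.
  At U: go right to R.
    Visit R.
    At R: go left to K.
      K is a leaf — visit K.
    At R: no right child.
Full pre-order sequence: C, G, V, F, J, L, U, A, M, P, D, R, K.

D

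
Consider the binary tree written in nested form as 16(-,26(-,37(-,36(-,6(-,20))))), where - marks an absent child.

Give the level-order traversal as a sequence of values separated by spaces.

Level-order visits nodes level by level from the root, left to right within each level.
Level 0: 16
Level 1: 26
Level 2: 37
Level 3: 36
Level 4: 6
Level 5: 20

16 26 37 36 6 20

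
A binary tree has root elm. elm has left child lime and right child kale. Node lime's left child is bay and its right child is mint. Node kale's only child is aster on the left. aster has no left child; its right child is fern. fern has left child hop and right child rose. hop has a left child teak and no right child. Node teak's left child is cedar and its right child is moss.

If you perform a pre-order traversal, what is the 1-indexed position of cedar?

Pre-order visits the node, then its left subtree, then its right subtree.
Visit elm.
At elm: go left to lime.
  Visit lime.
  At lime: go left to bay.
    bay is a leaf — visit bay.
  At lime: go right to mint.
    mint is a leaf — visit mint.
At elm: go right to kale.
  Visit kale.
  At kale: go left to aster.
    Visit aster.
    At aster: no left child.
    At aster: go right to fern.
      Visit fern.
      At fern: go left to hop.
        Visit hop.
        At hop: go left to teak.
          Visit teak.
          At teak: go left to cedar.
            cedar is a leaf — visit cedar.
          At teak: go right to moss.
            moss is a leaf — visit moss.
        At hop: no right child.
      At fern: go right to rose.
        rose is a leaf — visit rose.
  At kale: no right child.
Full pre-order sequence: elm, lime, bay, mint, kale, aster, fern, hop, teak, cedar, moss, rose.

10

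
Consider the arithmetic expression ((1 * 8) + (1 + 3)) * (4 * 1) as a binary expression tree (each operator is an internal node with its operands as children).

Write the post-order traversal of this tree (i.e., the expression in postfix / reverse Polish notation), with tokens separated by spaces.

1 8 * 1 3 + + 4 1 * *

Post-order on an expression tree gives postfix notation: for each operator, emit left operand, right operand, then the operator.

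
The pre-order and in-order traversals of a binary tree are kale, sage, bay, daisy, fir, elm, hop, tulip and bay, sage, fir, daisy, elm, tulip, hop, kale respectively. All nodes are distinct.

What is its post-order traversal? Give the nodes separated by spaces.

The first element of pre-order is the root; it splits in-order into left and right subtrees.
Root kale: left subtree has 7 nodes {bay, sage, fir, daisy, elm, tulip, hop}, right has 0 { }.
  Root sage: left subtree has 1 node {bay}, right has 5 {fir, daisy, elm, tulip, hop}.
    Root daisy: left subtree has 1 node {fir}, right has 3 {elm, tulip, hop}.
      Root elm: left subtree has 0 nodes { }, right has 2 {tulip, hop}.
        Root hop: left subtree has 1 node {tulip}, right has 0 { }.

bay fir tulip hop elm daisy sage kale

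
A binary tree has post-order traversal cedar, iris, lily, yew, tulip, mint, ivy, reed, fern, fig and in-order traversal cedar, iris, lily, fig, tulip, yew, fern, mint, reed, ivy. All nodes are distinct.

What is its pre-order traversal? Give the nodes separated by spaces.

fig lily iris cedar fern tulip yew reed mint ivy

The last element of post-order is the root; it splits in-order into left and right subtrees.
Root fig: left subtree has 3 nodes {cedar, iris, lily}, right has 6 {tulip, yew, fern, mint, reed, ivy}.
  Root lily: left subtree has 2 nodes {cedar, iris}, right has 0 { }.
    Root iris: left subtree has 1 node {cedar}, right has 0 { }.
  Root fern: left subtree has 2 nodes {tulip, yew}, right has 3 {mint, reed, ivy}.
    Root tulip: left subtree has 0 nodes { }, right has 1 {yew}.
    Root reed: left subtree has 1 node {mint}, right has 1 {ivy}.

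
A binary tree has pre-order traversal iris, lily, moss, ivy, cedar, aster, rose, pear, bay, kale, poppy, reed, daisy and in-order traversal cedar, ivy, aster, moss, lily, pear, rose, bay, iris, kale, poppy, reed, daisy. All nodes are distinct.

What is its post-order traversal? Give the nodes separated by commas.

The first element of pre-order is the root; it splits in-order into left and right subtrees.
Root iris: left subtree has 8 nodes {cedar, ivy, aster, moss, lily, pear, rose, bay}, right has 4 {kale, poppy, reed, daisy}.
  Root lily: left subtree has 4 nodes {cedar, ivy, aster, moss}, right has 3 {pear, rose, bay}.
    Root moss: left subtree has 3 nodes {cedar, ivy, aster}, right has 0 { }.
      Root ivy: left subtree has 1 node {cedar}, right has 1 {aster}.
    Root rose: left subtree has 1 node {pear}, right has 1 {bay}.
  Root kale: left subtree has 0 nodes { }, right has 3 {poppy, reed, daisy}.
    Root poppy: left subtree has 0 nodes { }, right has 2 {reed, daisy}.
      Root reed: left subtree has 0 nodes { }, right has 1 {daisy}.

cedar, aster, ivy, moss, pear, bay, rose, lily, daisy, reed, poppy, kale, iris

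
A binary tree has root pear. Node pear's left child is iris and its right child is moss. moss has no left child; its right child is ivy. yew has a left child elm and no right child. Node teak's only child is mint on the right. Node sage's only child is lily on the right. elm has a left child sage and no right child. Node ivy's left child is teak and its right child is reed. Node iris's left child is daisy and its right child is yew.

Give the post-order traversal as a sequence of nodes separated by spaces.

Post-order visits the left subtree, then the right subtree, then the node.
At pear: go left to iris.
  At iris: go left to daisy.
    daisy is a leaf — visit daisy.
  At iris: go right to yew.
    At yew: go left to elm.
      At elm: go left to sage.
        At sage: no left child.
        At sage: go right to lily.
          lily is a leaf — visit lily.
        Visit sage.
      At elm: no right child.
      Visit elm.
    At yew: no right child.
    Visit yew.
  Visit iris.
At pear: go right to moss.
  At moss: no left child.
  At moss: go right to ivy.
    At ivy: go left to teak.
      At teak: no left child.
      At teak: go right to mint.
        mint is a leaf — visit mint.
      Visit teak.
    At ivy: go right to reed.
      reed is a leaf — visit reed.
    Visit ivy.
  Visit moss.
Visit pear.

daisy lily sage elm yew iris mint teak reed ivy moss pear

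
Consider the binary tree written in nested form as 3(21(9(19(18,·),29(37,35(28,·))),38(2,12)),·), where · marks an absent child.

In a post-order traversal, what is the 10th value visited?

38

Post-order visits the left subtree, then the right subtree, then the node.
At 3: go left to 21.
  At 21: go left to 9.
    At 9: go left to 19.
      At 19: go left to 18.
        18 is a leaf — visit 18.
      At 19: no right child.
      Visit 19.
    At 9: go right to 29.
      At 29: go left to 37.
        37 is a leaf — visit 37.
      At 29: go right to 35.
        At 35: go left to 28.
          28 is a leaf — visit 28.
        At 35: no right child.
        Visit 35.
      Visit 29.
    Visit 9.
  At 21: go right to 38.
    At 38: go left to 2.
      2 is a leaf — visit 2.
    At 38: go right to 12.
      12 is a leaf — visit 12.
    Visit 38.
  Visit 21.
At 3: no right child.
Visit 3.
Full post-order sequence: 18, 19, 37, 28, 35, 29, 9, 2, 12, 38, 21, 3.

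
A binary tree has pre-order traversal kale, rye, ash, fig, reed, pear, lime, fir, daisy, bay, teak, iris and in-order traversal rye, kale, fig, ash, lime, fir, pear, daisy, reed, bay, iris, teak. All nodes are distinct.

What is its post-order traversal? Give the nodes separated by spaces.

The first element of pre-order is the root; it splits in-order into left and right subtrees.
Root kale: left subtree has 1 node {rye}, right has 10 {fig, ash, lime, fir, pear, daisy, reed, bay, iris, teak}.
  Root ash: left subtree has 1 node {fig}, right has 8 {lime, fir, pear, daisy, reed, bay, iris, teak}.
    Root reed: left subtree has 4 nodes {lime, fir, pear, daisy}, right has 3 {bay, iris, teak}.
      Root pear: left subtree has 2 nodes {lime, fir}, right has 1 {daisy}.
        Root lime: left subtree has 0 nodes { }, right has 1 {fir}.
      Root bay: left subtree has 0 nodes { }, right has 2 {iris, teak}.
        Root teak: left subtree has 1 node {iris}, right has 0 { }.

rye fig fir lime daisy pear iris teak bay reed ash kale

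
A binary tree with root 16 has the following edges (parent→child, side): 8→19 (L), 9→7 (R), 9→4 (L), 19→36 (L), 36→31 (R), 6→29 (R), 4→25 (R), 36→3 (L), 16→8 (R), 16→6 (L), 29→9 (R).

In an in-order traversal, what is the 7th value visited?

16

In-order visits the left subtree, then the node, then the right subtree.
At 16: go left to 6.
  At 6: no left child.
  Visit 6.
  At 6: go right to 29.
    At 29: no left child.
    Visit 29.
    At 29: go right to 9.
      At 9: go left to 4.
        At 4: no left child.
        Visit 4.
        At 4: go right to 25.
          25 is a leaf — visit 25.
      Visit 9.
      At 9: go right to 7.
        7 is a leaf — visit 7.
Visit 16.
At 16: go right to 8.
  At 8: go left to 19.
    At 19: go left to 36.
      At 36: go left to 3.
        3 is a leaf — visit 3.
      Visit 36.
      At 36: go right to 31.
        31 is a leaf — visit 31.
    Visit 19.
    At 19: no right child.
  Visit 8.
  At 8: no right child.
Full in-order sequence: 6, 29, 4, 25, 9, 7, 16, 3, 36, 31, 19, 8.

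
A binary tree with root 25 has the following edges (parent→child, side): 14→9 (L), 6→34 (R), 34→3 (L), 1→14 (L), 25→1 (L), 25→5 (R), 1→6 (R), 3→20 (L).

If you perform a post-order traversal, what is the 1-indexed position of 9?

1

Post-order visits the left subtree, then the right subtree, then the node.
At 25: go left to 1.
  At 1: go left to 14.
    At 14: go left to 9.
      9 is a leaf — visit 9.
    At 14: no right child.
    Visit 14.
  At 1: go right to 6.
    At 6: no left child.
    At 6: go right to 34.
      At 34: go left to 3.
        At 3: go left to 20.
          20 is a leaf — visit 20.
        At 3: no right child.
        Visit 3.
      At 34: no right child.
      Visit 34.
    Visit 6.
  Visit 1.
At 25: go right to 5.
  5 is a leaf — visit 5.
Visit 25.
Full post-order sequence: 9, 14, 20, 3, 34, 6, 1, 5, 25.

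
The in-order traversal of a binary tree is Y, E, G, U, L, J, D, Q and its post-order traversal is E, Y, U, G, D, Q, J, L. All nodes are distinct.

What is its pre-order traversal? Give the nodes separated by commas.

The last element of post-order is the root; it splits in-order into left and right subtrees.
Root L: left subtree has 4 nodes {Y, E, G, U}, right has 3 {J, D, Q}.
  Root G: left subtree has 2 nodes {Y, E}, right has 1 {U}.
    Root Y: left subtree has 0 nodes { }, right has 1 {E}.
  Root J: left subtree has 0 nodes { }, right has 2 {D, Q}.
    Root Q: left subtree has 1 node {D}, right has 0 { }.

L, G, Y, E, U, J, Q, D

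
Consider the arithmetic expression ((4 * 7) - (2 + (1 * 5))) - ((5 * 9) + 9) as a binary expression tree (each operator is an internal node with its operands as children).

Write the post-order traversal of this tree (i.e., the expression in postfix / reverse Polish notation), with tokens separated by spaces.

4 7 * 2 1 5 * + - 5 9 * 9 + -

Post-order on an expression tree gives postfix notation: for each operator, emit left operand, right operand, then the operator.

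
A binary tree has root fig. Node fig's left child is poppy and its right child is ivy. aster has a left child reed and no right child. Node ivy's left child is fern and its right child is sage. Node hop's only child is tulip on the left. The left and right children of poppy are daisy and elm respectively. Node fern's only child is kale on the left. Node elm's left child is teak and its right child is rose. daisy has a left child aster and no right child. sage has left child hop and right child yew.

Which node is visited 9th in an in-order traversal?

kale

In-order visits the left subtree, then the node, then the right subtree.
At fig: go left to poppy.
  At poppy: go left to daisy.
    At daisy: go left to aster.
      At aster: go left to reed.
        reed is a leaf — visit reed.
      Visit aster.
      At aster: no right child.
    Visit daisy.
    At daisy: no right child.
  Visit poppy.
  At poppy: go right to elm.
    At elm: go left to teak.
      teak is a leaf — visit teak.
    Visit elm.
    At elm: go right to rose.
      rose is a leaf — visit rose.
Visit fig.
At fig: go right to ivy.
  At ivy: go left to fern.
    At fern: go left to kale.
      kale is a leaf — visit kale.
    Visit fern.
    At fern: no right child.
  Visit ivy.
  At ivy: go right to sage.
    At sage: go left to hop.
      At hop: go left to tulip.
        tulip is a leaf — visit tulip.
      Visit hop.
      At hop: no right child.
    Visit sage.
    At sage: go right to yew.
      yew is a leaf — visit yew.
Full in-order sequence: reed, aster, daisy, poppy, teak, elm, rose, fig, kale, fern, ivy, tulip, hop, sage, yew.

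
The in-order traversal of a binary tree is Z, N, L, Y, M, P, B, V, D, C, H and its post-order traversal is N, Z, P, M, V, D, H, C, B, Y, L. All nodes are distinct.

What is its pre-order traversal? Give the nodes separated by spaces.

The last element of post-order is the root; it splits in-order into left and right subtrees.
Root L: left subtree has 2 nodes {Z, N}, right has 8 {Y, M, P, B, V, D, C, H}.
  Root Z: left subtree has 0 nodes { }, right has 1 {N}.
  Root Y: left subtree has 0 nodes { }, right has 7 {M, P, B, V, D, C, H}.
    Root B: left subtree has 2 nodes {M, P}, right has 4 {V, D, C, H}.
      Root M: left subtree has 0 nodes { }, right has 1 {P}.
      Root C: left subtree has 2 nodes {V, D}, right has 1 {H}.
        Root D: left subtree has 1 node {V}, right has 0 { }.

L Z N Y B M P C D V H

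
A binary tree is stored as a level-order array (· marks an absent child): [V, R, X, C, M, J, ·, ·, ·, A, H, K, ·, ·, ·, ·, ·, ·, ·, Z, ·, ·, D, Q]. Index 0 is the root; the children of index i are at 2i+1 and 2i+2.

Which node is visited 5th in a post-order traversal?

Post-order visits the left subtree, then the right subtree, then the node.
At V: go left to R.
  At R: go left to C.
    C is a leaf — visit C.
  At R: go right to M.
    At M: go left to A.
      At A: go left to Z.
        Z is a leaf — visit Z.
      At A: no right child.
      Visit A.
    At M: go right to H.
      At H: no left child.
      At H: go right to D.
        D is a leaf — visit D.
      Visit H.
    Visit M.
  Visit R.
At V: go right to X.
  At X: go left to J.
    At J: go left to K.
      At K: go left to Q.
        Q is a leaf — visit Q.
      At K: no right child.
      Visit K.
    At J: no right child.
    Visit J.
  At X: no right child.
  Visit X.
Visit V.
Full post-order sequence: C, Z, A, D, H, M, R, Q, K, J, X, V.

H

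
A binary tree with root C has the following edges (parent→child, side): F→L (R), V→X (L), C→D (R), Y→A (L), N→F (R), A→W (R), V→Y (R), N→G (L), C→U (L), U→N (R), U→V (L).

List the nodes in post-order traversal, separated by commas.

X, W, A, Y, V, G, L, F, N, U, D, C

Post-order visits the left subtree, then the right subtree, then the node.
At C: go left to U.
  At U: go left to V.
    At V: go left to X.
      X is a leaf — visit X.
    At V: go right to Y.
      At Y: go left to A.
        At A: no left child.
        At A: go right to W.
          W is a leaf — visit W.
        Visit A.
      At Y: no right child.
      Visit Y.
    Visit V.
  At U: go right to N.
    At N: go left to G.
      G is a leaf — visit G.
    At N: go right to F.
      At F: no left child.
      At F: go right to L.
        L is a leaf — visit L.
      Visit F.
    Visit N.
  Visit U.
At C: go right to D.
  D is a leaf — visit D.
Visit C.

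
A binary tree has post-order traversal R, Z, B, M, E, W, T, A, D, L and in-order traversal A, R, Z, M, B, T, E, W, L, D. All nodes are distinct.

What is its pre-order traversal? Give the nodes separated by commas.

The last element of post-order is the root; it splits in-order into left and right subtrees.
Root L: left subtree has 8 nodes {A, R, Z, M, B, T, E, W}, right has 1 {D}.
  Root A: left subtree has 0 nodes { }, right has 7 {R, Z, M, B, T, E, W}.
    Root T: left subtree has 4 nodes {R, Z, M, B}, right has 2 {E, W}.
      Root M: left subtree has 2 nodes {R, Z}, right has 1 {B}.
        Root Z: left subtree has 1 node {R}, right has 0 { }.
      Root W: left subtree has 1 node {E}, right has 0 { }.

L, A, T, M, Z, R, B, W, E, D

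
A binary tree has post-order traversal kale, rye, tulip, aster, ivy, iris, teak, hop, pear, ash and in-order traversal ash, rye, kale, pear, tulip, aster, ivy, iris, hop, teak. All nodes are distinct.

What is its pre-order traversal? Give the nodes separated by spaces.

The last element of post-order is the root; it splits in-order into left and right subtrees.
Root ash: left subtree has 0 nodes { }, right has 9 {rye, kale, pear, tulip, aster, ivy, iris, hop, teak}.
  Root pear: left subtree has 2 nodes {rye, kale}, right has 6 {tulip, aster, ivy, iris, hop, teak}.
    Root rye: left subtree has 0 nodes { }, right has 1 {kale}.
    Root hop: left subtree has 4 nodes {tulip, aster, ivy, iris}, right has 1 {teak}.
      Root iris: left subtree has 3 nodes {tulip, aster, ivy}, right has 0 { }.
        Root ivy: left subtree has 2 nodes {tulip, aster}, right has 0 { }.
          Root aster: left subtree has 1 node {tulip}, right has 0 { }.

ash pear rye kale hop iris ivy aster tulip teak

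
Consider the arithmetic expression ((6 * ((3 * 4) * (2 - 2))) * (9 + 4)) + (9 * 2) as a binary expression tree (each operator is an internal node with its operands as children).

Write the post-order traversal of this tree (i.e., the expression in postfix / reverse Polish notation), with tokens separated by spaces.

Post-order on an expression tree gives postfix notation: for each operator, emit left operand, right operand, then the operator.

6 3 4 * 2 2 - * * 9 4 + * 9 2 * +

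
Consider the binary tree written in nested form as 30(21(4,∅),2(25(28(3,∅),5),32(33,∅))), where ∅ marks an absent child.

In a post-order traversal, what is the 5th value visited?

5

Post-order visits the left subtree, then the right subtree, then the node.
At 30: go left to 21.
  At 21: go left to 4.
    4 is a leaf — visit 4.
  At 21: no right child.
  Visit 21.
At 30: go right to 2.
  At 2: go left to 25.
    At 25: go left to 28.
      At 28: go left to 3.
        3 is a leaf — visit 3.
      At 28: no right child.
      Visit 28.
    At 25: go right to 5.
      5 is a leaf — visit 5.
    Visit 25.
  At 2: go right to 32.
    At 32: go left to 33.
      33 is a leaf — visit 33.
    At 32: no right child.
    Visit 32.
  Visit 2.
Visit 30.
Full post-order sequence: 4, 21, 3, 28, 5, 25, 33, 32, 2, 30.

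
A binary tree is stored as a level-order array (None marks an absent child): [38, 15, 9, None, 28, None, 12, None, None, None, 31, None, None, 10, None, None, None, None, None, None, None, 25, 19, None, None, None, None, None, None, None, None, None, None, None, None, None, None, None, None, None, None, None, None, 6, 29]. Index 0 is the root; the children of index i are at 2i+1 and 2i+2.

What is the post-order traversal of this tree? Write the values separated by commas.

Post-order visits the left subtree, then the right subtree, then the node.
At 38: go left to 15.
  At 15: no left child.
  At 15: go right to 28.
    At 28: no left child.
    At 28: go right to 31.
      At 31: go left to 25.
        At 25: go left to 6.
          6 is a leaf — visit 6.
        At 25: go right to 29.
          29 is a leaf — visit 29.
        Visit 25.
      At 31: go right to 19.
        19 is a leaf — visit 19.
      Visit 31.
    Visit 28.
  Visit 15.
At 38: go right to 9.
  At 9: no left child.
  At 9: go right to 12.
    At 12: go left to 10.
      10 is a leaf — visit 10.
    At 12: no right child.
    Visit 12.
  Visit 9.
Visit 38.

6, 29, 25, 19, 31, 28, 15, 10, 12, 9, 38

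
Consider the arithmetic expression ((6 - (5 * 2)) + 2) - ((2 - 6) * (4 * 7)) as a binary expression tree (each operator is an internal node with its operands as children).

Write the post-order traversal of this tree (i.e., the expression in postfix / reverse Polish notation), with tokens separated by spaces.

Post-order on an expression tree gives postfix notation: for each operator, emit left operand, right operand, then the operator.

6 5 2 * - 2 + 2 6 - 4 7 * * -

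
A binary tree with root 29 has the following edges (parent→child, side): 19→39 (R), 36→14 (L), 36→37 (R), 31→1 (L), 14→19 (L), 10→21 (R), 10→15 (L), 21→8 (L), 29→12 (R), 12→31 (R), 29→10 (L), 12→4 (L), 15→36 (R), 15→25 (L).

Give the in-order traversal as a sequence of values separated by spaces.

In-order visits the left subtree, then the node, then the right subtree.
At 29: go left to 10.
  At 10: go left to 15.
    At 15: go left to 25.
      25 is a leaf — visit 25.
    Visit 15.
    At 15: go right to 36.
      At 36: go left to 14.
        At 14: go left to 19.
          At 19: no left child.
          Visit 19.
          At 19: go right to 39.
            39 is a leaf — visit 39.
        Visit 14.
        At 14: no right child.
      Visit 36.
      At 36: go right to 37.
        37 is a leaf — visit 37.
  Visit 10.
  At 10: go right to 21.
    At 21: go left to 8.
      8 is a leaf — visit 8.
    Visit 21.
    At 21: no right child.
Visit 29.
At 29: go right to 12.
  At 12: go left to 4.
    4 is a leaf — visit 4.
  Visit 12.
  At 12: go right to 31.
    At 31: go left to 1.
      1 is a leaf — visit 1.
    Visit 31.
    At 31: no right child.

25 15 19 39 14 36 37 10 8 21 29 4 12 1 31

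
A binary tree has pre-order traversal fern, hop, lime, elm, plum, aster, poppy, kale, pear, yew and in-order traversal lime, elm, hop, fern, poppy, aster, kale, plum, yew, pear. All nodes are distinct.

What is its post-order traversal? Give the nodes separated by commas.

The first element of pre-order is the root; it splits in-order into left and right subtrees.
Root fern: left subtree has 3 nodes {lime, elm, hop}, right has 6 {poppy, aster, kale, plum, yew, pear}.
  Root hop: left subtree has 2 nodes {lime, elm}, right has 0 { }.
    Root lime: left subtree has 0 nodes { }, right has 1 {elm}.
  Root plum: left subtree has 3 nodes {poppy, aster, kale}, right has 2 {yew, pear}.
    Root aster: left subtree has 1 node {poppy}, right has 1 {kale}.
    Root pear: left subtree has 1 node {yew}, right has 0 { }.

elm, lime, hop, poppy, kale, aster, yew, pear, plum, fern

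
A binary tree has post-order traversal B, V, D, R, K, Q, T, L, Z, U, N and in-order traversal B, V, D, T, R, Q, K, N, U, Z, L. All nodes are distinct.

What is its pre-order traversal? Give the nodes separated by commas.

The last element of post-order is the root; it splits in-order into left and right subtrees.
Root N: left subtree has 7 nodes {B, V, D, T, R, Q, K}, right has 3 {U, Z, L}.
  Root T: left subtree has 3 nodes {B, V, D}, right has 3 {R, Q, K}.
    Root D: left subtree has 2 nodes {B, V}, right has 0 { }.
      Root V: left subtree has 1 node {B}, right has 0 { }.
    Root Q: left subtree has 1 node {R}, right has 1 {K}.
  Root U: left subtree has 0 nodes { }, right has 2 {Z, L}.
    Root Z: left subtree has 0 nodes { }, right has 1 {L}.

N, T, D, V, B, Q, R, K, U, Z, L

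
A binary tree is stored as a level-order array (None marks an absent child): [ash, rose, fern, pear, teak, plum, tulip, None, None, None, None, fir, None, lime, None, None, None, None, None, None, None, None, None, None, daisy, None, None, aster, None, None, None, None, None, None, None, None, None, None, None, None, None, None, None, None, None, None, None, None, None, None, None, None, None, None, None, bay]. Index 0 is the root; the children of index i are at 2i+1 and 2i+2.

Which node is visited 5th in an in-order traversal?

fir

In-order visits the left subtree, then the node, then the right subtree.
At ash: go left to rose.
  At rose: go left to pear.
    pear is a leaf — visit pear.
  Visit rose.
  At rose: go right to teak.
    teak is a leaf — visit teak.
Visit ash.
At ash: go right to fern.
  At fern: go left to plum.
    At plum: go left to fir.
      At fir: no left child.
      Visit fir.
      At fir: go right to daisy.
        daisy is a leaf — visit daisy.
    Visit plum.
    At plum: no right child.
  Visit fern.
  At fern: go right to tulip.
    At tulip: go left to lime.
      At lime: go left to aster.
        At aster: go left to bay.
          bay is a leaf — visit bay.
        Visit aster.
        At aster: no right child.
      Visit lime.
      At lime: no right child.
    Visit tulip.
    At tulip: no right child.
Full in-order sequence: pear, rose, teak, ash, fir, daisy, plum, fern, bay, aster, lime, tulip.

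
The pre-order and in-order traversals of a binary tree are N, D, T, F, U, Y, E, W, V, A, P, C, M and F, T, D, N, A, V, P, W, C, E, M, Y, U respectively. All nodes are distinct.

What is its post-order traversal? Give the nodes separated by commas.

F, T, D, A, P, V, C, W, M, E, Y, U, N

The first element of pre-order is the root; it splits in-order into left and right subtrees.
Root N: left subtree has 3 nodes {F, T, D}, right has 9 {A, V, P, W, C, E, M, Y, U}.
  Root D: left subtree has 2 nodes {F, T}, right has 0 { }.
    Root T: left subtree has 1 node {F}, right has 0 { }.
  Root U: left subtree has 8 nodes {A, V, P, W, C, E, M, Y}, right has 0 { }.
    Root Y: left subtree has 7 nodes {A, V, P, W, C, E, M}, right has 0 { }.
      Root E: left subtree has 5 nodes {A, V, P, W, C}, right has 1 {M}.
        Root W: left subtree has 3 nodes {A, V, P}, right has 1 {C}.
          Root V: left subtree has 1 node {A}, right has 1 {P}.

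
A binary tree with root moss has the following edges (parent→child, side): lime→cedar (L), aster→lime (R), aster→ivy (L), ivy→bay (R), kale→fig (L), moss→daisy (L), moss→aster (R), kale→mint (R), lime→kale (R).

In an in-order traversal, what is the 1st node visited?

In-order visits the left subtree, then the node, then the right subtree.
At moss: go left to daisy.
  daisy is a leaf — visit daisy.
Visit moss.
At moss: go right to aster.
  At aster: go left to ivy.
    At ivy: no left child.
    Visit ivy.
    At ivy: go right to bay.
      bay is a leaf — visit bay.
  Visit aster.
  At aster: go right to lime.
    At lime: go left to cedar.
      cedar is a leaf — visit cedar.
    Visit lime.
    At lime: go right to kale.
      At kale: go left to fig.
        fig is a leaf — visit fig.
      Visit kale.
      At kale: go right to mint.
        mint is a leaf — visit mint.
Full in-order sequence: daisy, moss, ivy, bay, aster, cedar, lime, fig, kale, mint.

daisy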